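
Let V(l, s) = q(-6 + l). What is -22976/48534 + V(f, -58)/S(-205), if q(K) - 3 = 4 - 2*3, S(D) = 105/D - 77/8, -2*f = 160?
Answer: -46157176/80687775 ≈ -0.57205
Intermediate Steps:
f = -80 (f = -½*160 = -80)
S(D) = -77/8 + 105/D (S(D) = 105/D - 77*⅛ = 105/D - 77/8 = -77/8 + 105/D)
q(K) = 1 (q(K) = 3 + (4 - 2*3) = 3 + (4 - 6) = 3 - 2 = 1)
V(l, s) = 1
-22976/48534 + V(f, -58)/S(-205) = -22976/48534 + 1/(-77/8 + 105/(-205)) = -22976*1/48534 + 1/(-77/8 + 105*(-1/205)) = -11488/24267 + 1/(-77/8 - 21/41) = -11488/24267 + 1/(-3325/328) = -11488/24267 + 1*(-328/3325) = -11488/24267 - 328/3325 = -46157176/80687775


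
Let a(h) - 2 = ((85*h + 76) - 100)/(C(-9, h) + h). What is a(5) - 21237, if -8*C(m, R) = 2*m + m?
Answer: -1419537/67 ≈ -21187.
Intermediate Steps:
C(m, R) = -3*m/8 (C(m, R) = -(2*m + m)/8 = -3*m/8)
a(h) = 2 + (-24 + 85*h)/(27/8 + h) (a(h) = 2 + ((85*h + 76) - 100)/(-3/8*(-9) + h) = 2 + ((76 + 85*h) - 100)/(27/8 + h) = 2 + (-24 + 85*h)/(27/8 + h))
a(5) - 21237 = 6*(-23 + 116*5)/(27 + 8*5) - 21237 = 6*(-23 + 580)/(27 + 40) - 21237 = 6*557/67 - 21237 = 6*(1/67)*557 - 21237 = 3342/67 - 21237 = -1419537/67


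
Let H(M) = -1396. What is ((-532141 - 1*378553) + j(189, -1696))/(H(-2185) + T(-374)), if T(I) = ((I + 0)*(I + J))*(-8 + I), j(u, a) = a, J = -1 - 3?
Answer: 91239/5400550 ≈ 0.016894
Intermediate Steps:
J = -4
T(I) = I*(-8 + I)*(-4 + I) (T(I) = ((I + 0)*(I - 4))*(-8 + I) = (I*(-4 + I))*(-8 + I) = I*(-8 + I)*(-4 + I))
((-532141 - 1*378553) + j(189, -1696))/(H(-2185) + T(-374)) = ((-532141 - 1*378553) - 1696)/(-1396 - 374*(32 + (-374)² - 12*(-374))) = ((-532141 - 378553) - 1696)/(-1396 - 374*(32 + 139876 + 4488)) = (-910694 - 1696)/(-1396 - 374*144396) = -912390/(-1396 - 54004104) = -912390/(-54005500) = -912390*(-1/54005500) = 91239/5400550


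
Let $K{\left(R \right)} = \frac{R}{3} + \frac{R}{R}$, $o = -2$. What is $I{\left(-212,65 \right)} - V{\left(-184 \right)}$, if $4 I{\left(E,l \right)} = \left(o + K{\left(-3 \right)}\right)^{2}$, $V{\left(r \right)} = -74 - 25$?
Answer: $100$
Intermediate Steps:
$K{\left(R \right)} = 1 + \frac{R}{3}$ ($K{\left(R \right)} = R \frac{1}{3} + 1 = \frac{R}{3} + 1 = 1 + \frac{R}{3}$)
$V{\left(r \right)} = -99$
$I{\left(E,l \right)} = 1$ ($I{\left(E,l \right)} = \frac{\left(-2 + \left(1 + \frac{1}{3} \left(-3\right)\right)\right)^{2}}{4} = \frac{\left(-2 + \left(1 - 1\right)\right)^{2}}{4} = \frac{\left(-2 + 0\right)^{2}}{4} = \frac{\left(-2\right)^{2}}{4} = \frac{1}{4} \cdot 4 = 1$)
$I{\left(-212,65 \right)} - V{\left(-184 \right)} = 1 - -99 = 1 + 99 = 100$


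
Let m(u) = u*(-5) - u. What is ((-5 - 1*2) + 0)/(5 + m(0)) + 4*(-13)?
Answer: -267/5 ≈ -53.400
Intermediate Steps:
m(u) = -6*u (m(u) = -5*u - u = -6*u)
((-5 - 1*2) + 0)/(5 + m(0)) + 4*(-13) = ((-5 - 1*2) + 0)/(5 - 6*0) + 4*(-13) = ((-5 - 2) + 0)/(5 + 0) - 52 = (-7 + 0)/5 - 52 = -7*1/5 - 52 = -7/5 - 52 = -267/5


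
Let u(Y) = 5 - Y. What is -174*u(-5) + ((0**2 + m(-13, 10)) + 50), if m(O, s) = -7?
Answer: -1697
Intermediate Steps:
-174*u(-5) + ((0**2 + m(-13, 10)) + 50) = -174*(5 - 1*(-5)) + ((0**2 - 7) + 50) = -174*(5 + 5) + ((0 - 7) + 50) = -174*10 + (-7 + 50) = -1740 + 43 = -1697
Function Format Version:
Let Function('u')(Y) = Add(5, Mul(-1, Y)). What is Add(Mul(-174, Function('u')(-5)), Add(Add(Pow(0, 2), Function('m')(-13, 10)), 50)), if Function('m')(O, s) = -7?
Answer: -1697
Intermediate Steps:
Add(Mul(-174, Function('u')(-5)), Add(Add(Pow(0, 2), Function('m')(-13, 10)), 50)) = Add(Mul(-174, Add(5, Mul(-1, -5))), Add(Add(Pow(0, 2), -7), 50)) = Add(Mul(-174, Add(5, 5)), Add(Add(0, -7), 50)) = Add(Mul(-174, 10), Add(-7, 50)) = Add(-1740, 43) = -1697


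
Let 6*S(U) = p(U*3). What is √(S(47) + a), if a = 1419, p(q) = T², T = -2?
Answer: √12777/3 ≈ 37.678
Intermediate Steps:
p(q) = 4 (p(q) = (-2)² = 4)
S(U) = ⅔ (S(U) = (⅙)*4 = ⅔)
√(S(47) + a) = √(⅔ + 1419) = √(4259/3) = √12777/3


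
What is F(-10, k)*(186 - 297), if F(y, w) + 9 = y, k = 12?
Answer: 2109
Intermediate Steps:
F(y, w) = -9 + y
F(-10, k)*(186 - 297) = (-9 - 10)*(186 - 297) = -19*(-111) = 2109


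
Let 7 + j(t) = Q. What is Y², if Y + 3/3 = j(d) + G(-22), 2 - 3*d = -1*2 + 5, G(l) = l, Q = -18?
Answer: 2304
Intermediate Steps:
d = -⅓ (d = ⅔ - (-1*2 + 5)/3 = ⅔ - (-2 + 5)/3 = ⅔ - ⅓*3 = ⅔ - 1 = -⅓ ≈ -0.33333)
j(t) = -25 (j(t) = -7 - 18 = -25)
Y = -48 (Y = -1 + (-25 - 22) = -1 - 47 = -48)
Y² = (-48)² = 2304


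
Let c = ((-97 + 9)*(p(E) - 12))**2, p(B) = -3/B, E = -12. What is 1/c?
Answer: 1/1069156 ≈ 9.3532e-7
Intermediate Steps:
c = 1069156 (c = ((-97 + 9)*(-3/(-12) - 12))**2 = (-88*(-3*(-1/12) - 12))**2 = (-88*(1/4 - 12))**2 = (-88*(-47/4))**2 = 1034**2 = 1069156)
1/c = 1/1069156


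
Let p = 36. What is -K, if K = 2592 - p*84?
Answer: 432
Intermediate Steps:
K = -432 (K = 2592 - 36*84 = 2592 - 1*3024 = 2592 - 3024 = -432)
-K = -1*(-432) = 432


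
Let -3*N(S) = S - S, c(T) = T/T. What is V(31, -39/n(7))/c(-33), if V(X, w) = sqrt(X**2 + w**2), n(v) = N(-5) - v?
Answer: sqrt(48610)/7 ≈ 31.497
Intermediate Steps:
c(T) = 1
N(S) = 0 (N(S) = -(S - S)/3 = -1/3*0 = 0)
n(v) = -v (n(v) = 0 - v = -v)
V(31, -39/n(7))/c(-33) = sqrt(31**2 + (-39/((-1*7)))**2)/1 = sqrt(961 + (-39/(-7))**2)*1 = sqrt(961 + (-39*(-1/7))**2)*1 = sqrt(961 + (39/7)**2)*1 = sqrt(961 + 1521/49)*1 = sqrt(48610/49)*1 = (sqrt(48610)/7)*1 = sqrt(48610)/7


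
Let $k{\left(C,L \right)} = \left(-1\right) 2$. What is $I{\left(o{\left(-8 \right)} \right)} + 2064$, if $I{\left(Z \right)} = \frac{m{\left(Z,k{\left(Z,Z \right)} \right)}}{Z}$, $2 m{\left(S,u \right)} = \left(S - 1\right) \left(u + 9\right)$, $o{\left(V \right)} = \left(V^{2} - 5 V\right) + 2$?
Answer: $\frac{438303}{212} \approx 2067.5$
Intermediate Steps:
$o{\left(V \right)} = 2 + V^{2} - 5 V$
$k{\left(C,L \right)} = -2$
$m{\left(S,u \right)} = \frac{\left(-1 + S\right) \left(9 + u\right)}{2}$ ($m{\left(S,u \right)} = \frac{\left(S - 1\right) \left(u + 9\right)}{2} = \frac{\left(-1 + S\right) \left(9 + u\right)}{2}$)
$I{\left(Z \right)} = \frac{- \frac{7}{2} + \frac{7 Z}{2}}{Z}$ ($I{\left(Z \right)} = \frac{- \frac{9}{2} - -1 + \frac{9 Z}{2} + \frac{1}{2} Z \left(-2\right)}{Z} = \frac{- \frac{9}{2} + 1 + \frac{9 Z}{2} - Z}{Z} = \frac{- \frac{7}{2} + \frac{7 Z}{2}}{Z}$)
$I{\left(o{\left(-8 \right)} \right)} + 2064 = \frac{7 \left(-1 + \left(2 + \left(-8\right)^{2} - -40\right)\right)}{2 \left(2 + \left(-8\right)^{2} - -40\right)} + 2064 = \frac{7 \left(-1 + \left(2 + 64 + 40\right)\right)}{2 \left(2 + 64 + 40\right)} + 2064 = \frac{7 \left(-1 + 106\right)}{2 \cdot 106} + 2064 = \frac{7}{2} \cdot \frac{1}{106} \cdot 105 + 2064 = \frac{735}{212} + 2064 = \frac{438303}{212}$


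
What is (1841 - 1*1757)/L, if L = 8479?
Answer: 84/8479 ≈ 0.0099068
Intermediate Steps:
(1841 - 1*1757)/L = (1841 - 1*1757)/8479 = (1841 - 1757)*(1/8479) = 84*(1/8479) = 84/8479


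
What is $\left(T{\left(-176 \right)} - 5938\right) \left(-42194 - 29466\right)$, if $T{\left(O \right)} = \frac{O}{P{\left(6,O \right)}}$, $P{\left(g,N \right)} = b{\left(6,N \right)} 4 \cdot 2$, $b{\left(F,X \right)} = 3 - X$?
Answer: $\frac{76169133840}{179} \approx 4.2553 \cdot 10^{8}$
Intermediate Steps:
$P{\left(g,N \right)} = 24 - 8 N$ ($P{\left(g,N \right)} = \left(3 - N\right) 4 \cdot 2 = \left(12 - 4 N\right) 2 = 24 - 8 N$)
$T{\left(O \right)} = \frac{O}{24 - 8 O}$
$\left(T{\left(-176 \right)} - 5938\right) \left(-42194 - 29466\right) = \left(\left(-1\right) \left(-176\right) \frac{1}{-24 + 8 \left(-176\right)} - 5938\right) \left(-42194 - 29466\right) = \left(\left(-1\right) \left(-176\right) \frac{1}{-24 - 1408} - 5938\right) \left(-71660\right) = \left(\left(-1\right) \left(-176\right) \frac{1}{-1432} - 5938\right) \left(-71660\right) = \left(\left(-1\right) \left(-176\right) \left(- \frac{1}{1432}\right) - 5938\right) \left(-71660\right) = \left(- \frac{22}{179} - 5938\right) \left(-71660\right) = \left(- \frac{1062924}{179}\right) \left(-71660\right) = \frac{76169133840}{179}$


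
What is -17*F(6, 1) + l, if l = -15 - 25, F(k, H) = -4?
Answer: 28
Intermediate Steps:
l = -40
-17*F(6, 1) + l = -17*(-4) - 40 = 68 - 40 = 28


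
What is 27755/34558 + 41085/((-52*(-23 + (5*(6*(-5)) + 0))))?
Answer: 834749705/155441884 ≈ 5.3702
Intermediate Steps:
27755/34558 + 41085/((-52*(-23 + (5*(6*(-5)) + 0)))) = 27755*(1/34558) + 41085/((-52*(-23 + (5*(-30) + 0)))) = 27755/34558 + 41085/((-52*(-23 + (-150 + 0)))) = 27755/34558 + 41085/((-52*(-23 - 150))) = 27755/34558 + 41085/((-52*(-173))) = 27755/34558 + 41085/8996 = 834749705/155441884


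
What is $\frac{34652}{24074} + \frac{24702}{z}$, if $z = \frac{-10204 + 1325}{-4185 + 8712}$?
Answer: $- \frac{1345895170744}{106876523} \approx -12593.0$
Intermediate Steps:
$z = - \frac{8879}{4527} \approx -1.9613$
$\frac{34652}{24074} + \frac{24702}{z} = \frac{34652}{24074} + \frac{24702}{- \frac{8879}{4527}} = 34652 \cdot \frac{1}{24074} + 24702 \left(- \frac{4527}{8879}\right) = \frac{17326}{12037} - \frac{111825954}{8879} = - \frac{1345895170744}{106876523}$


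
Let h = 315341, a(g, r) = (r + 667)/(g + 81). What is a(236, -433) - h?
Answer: -99962863/317 ≈ -3.1534e+5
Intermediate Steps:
a(g, r) = (667 + r)/(81 + g)
a(236, -433) - h = (667 - 433)/(81 + 236) - 1*315341 = 234/317 - 315341 = -99962863/317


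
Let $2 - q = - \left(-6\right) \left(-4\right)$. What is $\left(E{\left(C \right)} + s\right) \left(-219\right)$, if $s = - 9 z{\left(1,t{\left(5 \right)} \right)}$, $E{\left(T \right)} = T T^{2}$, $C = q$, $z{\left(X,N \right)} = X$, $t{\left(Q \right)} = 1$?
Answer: $-3847173$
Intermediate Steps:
$q = 26$ ($q = 2 - - \left(-6\right) \left(-4\right) = 2 - \left(-1\right) 24 = 2 - -24 = 2 + 24 = 26$)
$C = 26$
$E{\left(T \right)} = T^{3}$
$s = -9$ ($s = \left(-9\right) 1 = -9$)
$\left(E{\left(C \right)} + s\right) \left(-219\right) = \left(26^{3} - 9\right) \left(-219\right) = \left(17576 - 9\right) \left(-219\right) = 17567 \left(-219\right) = -3847173$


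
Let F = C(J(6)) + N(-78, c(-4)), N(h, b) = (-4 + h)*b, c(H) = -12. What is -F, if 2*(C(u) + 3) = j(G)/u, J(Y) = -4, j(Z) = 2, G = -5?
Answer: -3923/4 ≈ -980.75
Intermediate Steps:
C(u) = -3 + 1/u (C(u) = -3 + (2/u)/2 = -3 + 1/u)
N(h, b) = b*(-4 + h)
F = 3923/4 (F = (-3 + 1/(-4)) - 12*(-4 - 78) = (-3 - ¼) - 12*(-82) = -13/4 + 984 = 3923/4 ≈ 980.75)
-F = -1*3923/4 = -3923/4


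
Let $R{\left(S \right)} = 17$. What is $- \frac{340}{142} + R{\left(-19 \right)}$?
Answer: $\frac{1037}{71} \approx 14.606$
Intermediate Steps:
$- \frac{340}{142} + R{\left(-19 \right)} = - \frac{340}{142} + 17 = \left(-340\right) \frac{1}{142} + 17 = - \frac{170}{71} + 17 = \frac{1037}{71}$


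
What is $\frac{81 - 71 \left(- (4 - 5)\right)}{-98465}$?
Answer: $- \frac{2}{19693} \approx -0.00010156$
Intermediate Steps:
$\frac{81 - 71 \left(- (4 - 5)\right)}{-98465} = \left(81 - 71 \left(\left(-1\right) \left(-1\right)\right)\right) \left(- \frac{1}{98465}\right) = \left(81 - 71\right) \left(- \frac{1}{98465}\right) = 10 \left(- \frac{1}{98465}\right) = - \frac{2}{19693}$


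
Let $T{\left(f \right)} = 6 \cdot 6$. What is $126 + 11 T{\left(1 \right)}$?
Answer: $522$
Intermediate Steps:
$T{\left(f \right)} = 36$
$126 + 11 T{\left(1 \right)} = 126 + 11 \cdot 36 = 126 + 396 = 522$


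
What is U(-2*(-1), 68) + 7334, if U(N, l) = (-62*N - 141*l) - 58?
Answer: -2436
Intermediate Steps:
U(N, l) = -58 - 141*l - 62*N (U(N, l) = (-141*l - 62*N) - 58 = -58 - 141*l - 62*N)
U(-2*(-1), 68) + 7334 = (-58 - 141*68 - (-124)*(-1)) + 7334 = (-58 - 9588 - 62*2) + 7334 = (-58 - 9588 - 124) + 7334 = -9770 + 7334 = -2436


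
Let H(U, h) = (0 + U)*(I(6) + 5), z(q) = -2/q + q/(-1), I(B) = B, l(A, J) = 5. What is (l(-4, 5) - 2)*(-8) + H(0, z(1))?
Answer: -24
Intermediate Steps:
z(q) = -q - 2/q (z(q) = -2/q + q*(-1) = -2/q - q = -q - 2/q)
H(U, h) = 11*U (H(U, h) = (0 + U)*(6 + 5) = U*11 = 11*U)
(l(-4, 5) - 2)*(-8) + H(0, z(1)) = (5 - 2)*(-8) + 11*0 = 3*(-8) + 0 = -24 + 0 = -24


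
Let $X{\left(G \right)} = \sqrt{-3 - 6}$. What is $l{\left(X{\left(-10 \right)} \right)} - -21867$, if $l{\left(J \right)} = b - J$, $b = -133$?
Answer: $21734 - 3 i \approx 21734.0 - 3.0 i$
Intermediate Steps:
$X{\left(G \right)} = 3 i$ ($X{\left(G \right)} = \sqrt{-9} = 3 i$)
$l{\left(J \right)} = -133 - J$
$l{\left(X{\left(-10 \right)} \right)} - -21867 = \left(-133 - 3 i\right) - -21867 = \left(-133 - 3 i\right) + 21867 = 21734 - 3 i$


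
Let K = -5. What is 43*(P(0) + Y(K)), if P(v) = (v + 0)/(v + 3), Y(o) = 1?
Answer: 43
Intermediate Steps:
P(v) = v/(3 + v)
43*(P(0) + Y(K)) = 43*(0/(3 + 0) + 1) = 43*(0/3 + 1) = 43*(0*(⅓) + 1) = 43*(0 + 1) = 43*1 = 43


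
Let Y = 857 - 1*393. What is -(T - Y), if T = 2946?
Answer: -2482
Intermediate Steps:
Y = 464 (Y = 857 - 393 = 464)
-(T - Y) = -(2946 - 1*464) = -(2946 - 464) = -1*2482 = -2482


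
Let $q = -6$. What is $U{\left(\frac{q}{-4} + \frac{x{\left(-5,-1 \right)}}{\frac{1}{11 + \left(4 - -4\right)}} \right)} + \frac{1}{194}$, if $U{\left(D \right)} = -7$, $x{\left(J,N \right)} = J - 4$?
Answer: $- \frac{1357}{194} \approx -6.9948$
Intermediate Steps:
$x{\left(J,N \right)} = -4 + J$
$U{\left(\frac{q}{-4} + \frac{x{\left(-5,-1 \right)}}{\frac{1}{11 + \left(4 - -4\right)}} \right)} + \frac{1}{194} = -7 + \frac{1}{194} = - \frac{1357}{194}$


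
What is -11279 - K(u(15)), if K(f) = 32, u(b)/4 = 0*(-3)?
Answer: -11311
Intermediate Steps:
u(b) = 0 (u(b) = 4*(0*(-3)) = 4*0 = 0)
-11279 - K(u(15)) = -11279 - 1*32 = -11279 - 32 = -11311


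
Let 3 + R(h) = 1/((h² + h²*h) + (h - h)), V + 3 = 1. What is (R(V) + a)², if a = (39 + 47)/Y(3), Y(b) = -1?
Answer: 127449/16 ≈ 7965.6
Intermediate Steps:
V = -2 (V = -3 + 1 = -2)
R(h) = -3 + 1/(h² + h³) (R(h) = -3 + 1/((h² + h²*h) + (h - h)) = -3 + 1/((h² + h³) + 0) = -3 + 1/(h² + h³))
a = -86 (a = (39 + 47)/(-1) = 86*(-1) = -86)
(R(V) + a)² = ((1 - 3*(-2)² - 3*(-2)³)/((-2)²*(1 - 2)) - 86)² = ((¼)*(1 - 3*4 - 3*(-8))/(-1) - 86)² = ((¼)*(-1)*(1 - 12 + 24) - 86)² = ((¼)*(-1)*13 - 86)² = (-13/4 - 86)² = (-357/4)² = 127449/16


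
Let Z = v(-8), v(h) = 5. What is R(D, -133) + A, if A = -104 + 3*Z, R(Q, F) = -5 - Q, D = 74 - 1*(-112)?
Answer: -280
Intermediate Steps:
Z = 5
D = 186 (D = 74 + 112 = 186)
A = -89 (A = -104 + 3*5 = -104 + 15 = -89)
R(D, -133) + A = (-5 - 1*186) - 89 = (-5 - 186) - 89 = -191 - 89 = -280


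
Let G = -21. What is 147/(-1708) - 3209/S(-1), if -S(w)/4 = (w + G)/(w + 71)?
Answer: -3425723/1342 ≈ -2552.7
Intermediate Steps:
S(w) = -4*(-21 + w)/(71 + w) (S(w) = -4*(w - 21)/(w + 71) = -4*(-21 + w)/(71 + w))
147/(-1708) - 3209/S(-1) = 147/(-1708) - 3209*(71 - 1)/(4*(21 - 1*(-1))) = 147*(-1/1708) - 3209*35/(2*(21 + 1)) = -21/244 - 3209/(4*(1/70)*22) = -21/244 - 3209/44/35 = -21/244 - 3209*35/44 = -21/244 - 112315/44 = -3425723/1342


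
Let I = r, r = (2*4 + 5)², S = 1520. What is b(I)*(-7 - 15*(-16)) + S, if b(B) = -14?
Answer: -1742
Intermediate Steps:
r = 169 (r = (8 + 5)² = 13² = 169)
I = 169
b(I)*(-7 - 15*(-16)) + S = -14*(-7 - 15*(-16)) + 1520 = -14*(-7 + 240) + 1520 = -14*233 + 1520 = -3262 + 1520 = -1742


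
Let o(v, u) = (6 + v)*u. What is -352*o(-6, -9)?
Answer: 0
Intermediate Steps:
o(v, u) = u*(6 + v)
-352*o(-6, -9) = -(-3168)*(6 - 6) = -(-3168)*0 = -352*0 = 0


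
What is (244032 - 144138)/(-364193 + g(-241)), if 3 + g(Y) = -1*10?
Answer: -16649/60701 ≈ -0.27428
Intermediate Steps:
g(Y) = -13 (g(Y) = -3 - 1*10 = -3 - 10 = -13)
(244032 - 144138)/(-364193 + g(-241)) = (244032 - 144138)/(-364193 - 13) = 99894/(-364206) = 99894*(-1/364206) = -16649/60701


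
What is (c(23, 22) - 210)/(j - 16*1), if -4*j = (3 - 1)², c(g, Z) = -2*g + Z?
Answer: 234/17 ≈ 13.765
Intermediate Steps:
c(g, Z) = Z - 2*g
j = -1 (j = -(3 - 1)²/4 = -¼*2² = -¼*4 = -1)
(c(23, 22) - 210)/(j - 16*1) = ((22 - 2*23) - 210)/(-1 - 16*1) = ((22 - 46) - 210)/(-1 - 16) = (-24 - 210)/(-17) = -234*(-1/17) = 234/17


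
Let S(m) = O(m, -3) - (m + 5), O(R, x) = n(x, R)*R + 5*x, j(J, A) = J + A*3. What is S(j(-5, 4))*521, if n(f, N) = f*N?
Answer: -90654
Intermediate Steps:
n(f, N) = N*f
j(J, A) = J + 3*A
O(R, x) = 5*x + x*R² (O(R, x) = (R*x)*R + 5*x = x*R² + 5*x = 5*x + x*R²)
S(m) = -20 - m - 3*m² (S(m) = -3*(5 + m²) - (m + 5) = (-15 - 3*m²) - (5 + m) = (-15 - 3*m²) + (-5 - m) = -20 - m - 3*m²)
S(j(-5, 4))*521 = (-20 - (-5 + 3*4) - 3*(-5 + 3*4)²)*521 = (-20 - (-5 + 12) - 3*(-5 + 12)²)*521 = (-20 - 1*7 - 3*7²)*521 = (-20 - 7 - 3*49)*521 = (-20 - 7 - 147)*521 = -174*521 = -90654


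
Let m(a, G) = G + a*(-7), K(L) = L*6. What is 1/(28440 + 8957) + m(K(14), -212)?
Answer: -29917599/37397 ≈ -800.00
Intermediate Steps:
K(L) = 6*L
m(a, G) = G - 7*a
1/(28440 + 8957) + m(K(14), -212) = 1/(28440 + 8957) + (-212 - 42*14) = 1/37397 + (-212 - 7*84) = 1/37397 + (-212 - 588) = 1/37397 - 800 = -29917599/37397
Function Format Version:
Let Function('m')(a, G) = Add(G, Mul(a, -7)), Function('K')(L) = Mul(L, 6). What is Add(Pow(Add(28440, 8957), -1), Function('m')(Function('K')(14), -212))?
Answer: Rational(-29917599, 37397) ≈ -800.00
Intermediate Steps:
Function('K')(L) = Mul(6, L)
Function('m')(a, G) = Add(G, Mul(-7, a))
Add(Pow(Add(28440, 8957), -1), Function('m')(Function('K')(14), -212)) = Add(Pow(Add(28440, 8957), -1), Add(-212, Mul(-7, Mul(6, 14)))) = Add(Pow(37397, -1), Add(-212, Mul(-7, 84))) = Add(Rational(1, 37397), Add(-212, -588)) = Add(Rational(1, 37397), -800) = Rational(-29917599, 37397)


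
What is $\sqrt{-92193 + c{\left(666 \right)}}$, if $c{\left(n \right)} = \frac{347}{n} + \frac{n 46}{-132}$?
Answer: $\frac{i \sqrt{551161352786}}{2442} \approx 304.01 i$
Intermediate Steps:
$c{\left(n \right)} = \frac{347}{n} - \frac{23 n}{66}$ ($c{\left(n \right)} = \frac{347}{n} + 46 n \left(- \frac{1}{132}\right) = \frac{347}{n} - \frac{23 n}{66}$)
$\sqrt{-92193 + c{\left(666 \right)}} = \sqrt{-92193 + \left(\frac{347}{666} - \frac{2553}{11}\right)} = \sqrt{-92193 - \frac{1696481}{7326}} = \sqrt{- \frac{677102399}{7326}} = \frac{i \sqrt{551161352786}}{2442}$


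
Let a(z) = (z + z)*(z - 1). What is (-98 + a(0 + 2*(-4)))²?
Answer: 2116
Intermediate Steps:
a(z) = 2*z*(-1 + z) (a(z) = (2*z)*(-1 + z) = 2*z*(-1 + z))
(-98 + a(0 + 2*(-4)))² = (-98 + 2*(0 + 2*(-4))*(-1 + (0 + 2*(-4))))² = (-98 + 2*(0 - 8)*(-1 + (0 - 8)))² = (-98 + 2*(-8)*(-1 - 8))² = (-98 + 2*(-8)*(-9))² = (-98 + 144)² = 46² = 2116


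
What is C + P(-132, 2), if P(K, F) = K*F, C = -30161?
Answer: -30425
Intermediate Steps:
P(K, F) = F*K
C + P(-132, 2) = -30161 + 2*(-132) = -30161 - 264 = -30425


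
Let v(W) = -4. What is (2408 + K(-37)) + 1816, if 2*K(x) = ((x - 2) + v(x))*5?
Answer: 8233/2 ≈ 4116.5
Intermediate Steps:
K(x) = -15 + 5*x/2 (K(x) = (((x - 2) - 4)*5)/2 = (((-2 + x) - 4)*5)/2 = ((-6 + x)*5)/2 = (-30 + 5*x)/2 = -15 + 5*x/2)
(2408 + K(-37)) + 1816 = (2408 + (-15 + (5/2)*(-37))) + 1816 = (2408 + (-15 - 185/2)) + 1816 = (2408 - 215/2) + 1816 = 4601/2 + 1816 = 8233/2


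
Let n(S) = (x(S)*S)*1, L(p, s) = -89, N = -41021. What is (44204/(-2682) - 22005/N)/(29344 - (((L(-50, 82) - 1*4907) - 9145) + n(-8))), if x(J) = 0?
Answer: -877137437/2392073366085 ≈ -0.00036668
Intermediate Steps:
n(S) = 0 (n(S) = (0*S)*1 = 0*1 = 0)
(44204/(-2682) - 22005/N)/(29344 - (((L(-50, 82) - 1*4907) - 9145) + n(-8))) = (44204/(-2682) - 22005/(-41021))/(29344 - (((-89 - 1*4907) - 9145) + 0)) = (44204*(-1/2682) - 22005*(-1/41021))/(29344 - (((-89 - 4907) - 9145) + 0)) = (-22102/1341 + 22005/41021)/(29344 - ((-4996 - 9145) + 0)) = -877137437/(55009161*(29344 - (-14141 + 0))) = -877137437/(55009161*(29344 - 1*(-14141))) = -877137437/(55009161*(29344 + 14141)) = -877137437/55009161/43485 = -877137437/55009161*1/43485 = -877137437/2392073366085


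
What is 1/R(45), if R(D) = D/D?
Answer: 1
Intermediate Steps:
R(D) = 1
1/R(45) = 1/1 = 1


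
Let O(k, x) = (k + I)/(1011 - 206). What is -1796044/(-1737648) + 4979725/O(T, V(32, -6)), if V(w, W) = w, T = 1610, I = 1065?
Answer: 69656771997917/46482084 ≈ 1.4986e+6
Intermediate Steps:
O(k, x) = 213/161 + k/805 (O(k, x) = (k + 1065)/(1011 - 206) = (1065 + k)/805 = (1065 + k)*(1/805) = 213/161 + k/805)
-1796044/(-1737648) + 4979725/O(T, V(32, -6)) = -1796044/(-1737648) + 4979725/(213/161 + (1/805)*1610) = -1796044*(-1/1737648) + 4979725/(213/161 + 2) = 449011/434412 + 4979725/(535/161) = 449011/434412 + 4979725*(161/535) = 449011/434412 + 160347145/107 = 69656771997917/46482084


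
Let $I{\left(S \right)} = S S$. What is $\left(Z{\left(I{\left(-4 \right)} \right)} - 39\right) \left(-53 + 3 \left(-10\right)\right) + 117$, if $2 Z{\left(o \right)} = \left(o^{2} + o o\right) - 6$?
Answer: $-17645$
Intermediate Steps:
$I{\left(S \right)} = S^{2}$
$Z{\left(o \right)} = -3 + o^{2}$ ($Z{\left(o \right)} = \frac{\left(o^{2} + o o\right) - 6}{2} = \frac{\left(o^{2} + o^{2}\right) - 6}{2} = \frac{2 o^{2} - 6}{2} = \frac{-6 + 2 o^{2}}{2} = -3 + o^{2}$)
$\left(Z{\left(I{\left(-4 \right)} \right)} - 39\right) \left(-53 + 3 \left(-10\right)\right) + 117 = \left(\left(-3 + \left(\left(-4\right)^{2}\right)^{2}\right) - 39\right) \left(-53 + 3 \left(-10\right)\right) + 117 = \left(\left(-3 + 16^{2}\right) - 39\right) \left(-53 - 30\right) + 117 = \left(\left(-3 + 256\right) - 39\right) \left(-83\right) + 117 = \left(253 - 39\right) \left(-83\right) + 117 = 214 \left(-83\right) + 117 = -17762 + 117 = -17645$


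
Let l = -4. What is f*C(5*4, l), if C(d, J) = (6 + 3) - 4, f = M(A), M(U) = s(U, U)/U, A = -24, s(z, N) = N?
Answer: 5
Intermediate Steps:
M(U) = 1 (M(U) = U/U = 1)
f = 1
C(d, J) = 5 (C(d, J) = 9 - 4 = 5)
f*C(5*4, l) = 1*5 = 5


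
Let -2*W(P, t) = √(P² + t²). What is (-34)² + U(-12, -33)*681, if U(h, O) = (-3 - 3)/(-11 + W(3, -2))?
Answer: 241420/157 - 2724*√13/157 ≈ 1475.2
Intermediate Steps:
W(P, t) = -√(P² + t²)/2
U(h, O) = -6/(-11 - √13/2) (U(h, O) = (-3 - 3)/(-11 - √(3² + (-2)²)/2) = -6/(-11 - √(9 + 4)/2) = -6/(-11 - √13/2))
(-34)² + U(-12, -33)*681 = (-34)² + (88/157 - 4*√13/157)*681 = 1156 + (59928/157 - 2724*√13/157) = 241420/157 - 2724*√13/157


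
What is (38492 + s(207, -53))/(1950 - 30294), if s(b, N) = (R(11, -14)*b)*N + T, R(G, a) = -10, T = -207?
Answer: -147995/28344 ≈ -5.2214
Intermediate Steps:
s(b, N) = -207 - 10*N*b (s(b, N) = (-10*b)*N - 207 = -10*N*b - 207 = -207 - 10*N*b)
(38492 + s(207, -53))/(1950 - 30294) = (38492 + (-207 - 10*(-53)*207))/(1950 - 30294) = (38492 + (-207 + 109710))/(-28344) = (38492 + 109503)*(-1/28344) = 147995*(-1/28344) = -147995/28344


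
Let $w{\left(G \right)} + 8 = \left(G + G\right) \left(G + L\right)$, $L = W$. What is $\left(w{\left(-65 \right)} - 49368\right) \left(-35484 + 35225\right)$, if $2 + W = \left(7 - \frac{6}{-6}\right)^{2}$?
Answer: $12687374$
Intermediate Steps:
$W = 62$ ($W = -2 + \left(7 - \frac{6}{-6}\right)^{2} = -2 + \left(7 - -1\right)^{2} = -2 + \left(7 + 1\right)^{2} = -2 + 8^{2} = -2 + 64 = 62$)
$L = 62$
$w{\left(G \right)} = -8 + 2 G \left(62 + G\right)$ ($w{\left(G \right)} = -8 + \left(G + G\right) \left(G + 62\right) = -8 + 2 G \left(62 + G\right)$)
$\left(w{\left(-65 \right)} - 49368\right) \left(-35484 + 35225\right) = \left(\left(-8 + 2 \left(-65\right)^{2} + 124 \left(-65\right)\right) - 49368\right) \left(-35484 + 35225\right) = \left(\left(-8 + 2 \cdot 4225 - 8060\right) - 49368\right) \left(-259\right) = \left(\left(-8 + 8450 - 8060\right) - 49368\right) \left(-259\right) = \left(382 - 49368\right) \left(-259\right) = \left(-48986\right) \left(-259\right) = 12687374$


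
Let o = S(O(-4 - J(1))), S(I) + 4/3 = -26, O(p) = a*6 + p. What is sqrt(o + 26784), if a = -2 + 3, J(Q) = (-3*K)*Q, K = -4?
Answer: sqrt(240810)/3 ≈ 163.57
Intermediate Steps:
J(Q) = 12*Q (J(Q) = (-3*(-4))*Q = 12*Q)
a = 1
O(p) = 6 + p (O(p) = 1*6 + p = 6 + p)
S(I) = -82/3 (S(I) = -4/3 - 26 = -82/3)
o = -82/3 ≈ -27.333
sqrt(o + 26784) = sqrt(-82/3 + 26784) = sqrt(80270/3) = sqrt(240810)/3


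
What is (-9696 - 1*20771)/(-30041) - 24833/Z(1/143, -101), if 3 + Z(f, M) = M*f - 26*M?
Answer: -95254406483/11265014508 ≈ -8.4558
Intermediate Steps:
Z(f, M) = -3 - 26*M + M*f (Z(f, M) = -3 + (M*f - 26*M) = -3 + (-26*M + M*f) = -3 - 26*M + M*f)
(-9696 - 1*20771)/(-30041) - 24833/Z(1/143, -101) = (-9696 - 1*20771)/(-30041) - 24833/(-3 - 26*(-101) - 101/143) = (-9696 - 20771)*(-1/30041) - 24833/(-3 + 2626 - 101*1/143) = -30467*(-1/30041) - 24833/(-3 + 2626 - 101/143) = 30467/30041 - 24833/374988/143 = 30467/30041 - 24833*143/374988 = 30467/30041 - 3551119/374988 = -95254406483/11265014508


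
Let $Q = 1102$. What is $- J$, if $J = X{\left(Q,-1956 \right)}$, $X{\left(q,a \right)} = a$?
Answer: $1956$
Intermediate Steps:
$J = -1956$
$- J = \left(-1\right) \left(-1956\right) = 1956$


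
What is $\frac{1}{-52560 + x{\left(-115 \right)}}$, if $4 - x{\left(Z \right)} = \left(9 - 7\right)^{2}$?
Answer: $- \frac{1}{52560} \approx -1.9026 \cdot 10^{-5}$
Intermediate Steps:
$x{\left(Z \right)} = 0$ ($x{\left(Z \right)} = 4 - \left(9 - 7\right)^{2} = 4 - 2^{2} = 4 - 4 = 0$)
$\frac{1}{-52560 + x{\left(-115 \right)}} = \frac{1}{-52560 + 0} = \frac{1}{-52560} = - \frac{1}{52560}$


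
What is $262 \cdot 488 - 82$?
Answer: $127774$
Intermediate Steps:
$262 \cdot 488 - 82 = 127856 - 82 = 127774$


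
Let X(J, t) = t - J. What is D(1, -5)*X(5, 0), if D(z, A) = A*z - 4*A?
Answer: -75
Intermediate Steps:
D(z, A) = -4*A + A*z
D(1, -5)*X(5, 0) = (-5*(-4 + 1))*(0 - 1*5) = (-5*(-3))*(0 - 5) = 15*(-5) = -75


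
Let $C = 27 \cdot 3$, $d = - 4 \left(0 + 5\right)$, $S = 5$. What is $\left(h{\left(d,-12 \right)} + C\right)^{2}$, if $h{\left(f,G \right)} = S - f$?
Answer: $11236$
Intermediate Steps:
$d = -20$ ($d = \left(-4\right) 5 = -20$)
$h{\left(f,G \right)} = 5 - f$
$C = 81$
$\left(h{\left(d,-12 \right)} + C\right)^{2} = \left(\left(5 - -20\right) + 81\right)^{2} = \left(\left(5 + 20\right) + 81\right)^{2} = \left(25 + 81\right)^{2} = 106^{2} = 11236$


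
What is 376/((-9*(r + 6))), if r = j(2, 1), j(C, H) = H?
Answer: -376/63 ≈ -5.9683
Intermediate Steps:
r = 1
376/((-9*(r + 6))) = 376/((-9*(1 + 6))) = 376/((-9*7)) = 376/(-63) = 376*(-1/63) = -376/63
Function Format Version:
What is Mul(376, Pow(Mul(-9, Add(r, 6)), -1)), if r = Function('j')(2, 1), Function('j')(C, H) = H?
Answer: Rational(-376, 63) ≈ -5.9683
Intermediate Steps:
r = 1
Mul(376, Pow(Mul(-9, Add(r, 6)), -1)) = Mul(376, Pow(Mul(-9, Add(1, 6)), -1)) = Mul(376, Pow(Mul(-9, 7), -1)) = Mul(376, Pow(-63, -1)) = Mul(376, Rational(-1, 63)) = Rational(-376, 63)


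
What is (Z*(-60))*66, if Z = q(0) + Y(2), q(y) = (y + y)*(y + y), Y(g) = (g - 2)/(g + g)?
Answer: 0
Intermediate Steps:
Y(g) = (-2 + g)/(2*g) (Y(g) = (-2 + g)/((2*g)) = (-2 + g)*(1/(2*g)) = (-2 + g)/(2*g))
q(y) = 4*y² (q(y) = (2*y)*(2*y) = 4*y²)
Z = 0 (Z = 4*0² + (½)*(-2 + 2)/2 = 4*0 + (½)*(½)*0 = 0 + 0 = 0)
(Z*(-60))*66 = (0*(-60))*66 = 0*66 = 0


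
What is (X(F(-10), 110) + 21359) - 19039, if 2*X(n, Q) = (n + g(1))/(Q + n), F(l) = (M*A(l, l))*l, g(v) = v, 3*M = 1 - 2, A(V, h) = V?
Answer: 1067103/460 ≈ 2319.8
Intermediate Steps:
M = -1/3 (M = (1 - 2)/3 = (1/3)*(-1) = -1/3 ≈ -0.33333)
F(l) = -l**2/3 (F(l) = (-l/3)*l = -l**2/3)
X(n, Q) = (1 + n)/(2*(Q + n)) (X(n, Q) = ((n + 1)/(Q + n))/2 = ((1 + n)/(Q + n))/2 = (1 + n)/(2*(Q + n)))
(X(F(-10), 110) + 21359) - 19039 = ((1 - 1/3*(-10)**2)/(2*(110 - 1/3*(-10)**2)) + 21359) - 19039 = ((1 - 1/3*100)/(2*(110 - 1/3*100)) + 21359) - 19039 = ((1 - 100/3)/(2*(110 - 100/3)) + 21359) - 19039 = ((1/2)*(-97/3)/(230/3) + 21359) - 19039 = ((1/2)*(3/230)*(-97/3) + 21359) - 19039 = (-97/460 + 21359) - 19039 = 9825043/460 - 19039 = 1067103/460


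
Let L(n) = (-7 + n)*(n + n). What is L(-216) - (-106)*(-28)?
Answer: 93368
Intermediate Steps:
L(n) = 2*n*(-7 + n) (L(n) = (-7 + n)*(2*n) = 2*n*(-7 + n))
L(-216) - (-106)*(-28) = 2*(-216)*(-7 - 216) - (-106)*(-28) = 2*(-216)*(-223) - 1*2968 = 96336 - 2968 = 93368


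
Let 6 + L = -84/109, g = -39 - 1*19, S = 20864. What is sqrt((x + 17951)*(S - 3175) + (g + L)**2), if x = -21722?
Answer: I*sqrt(792474863339)/109 ≈ 8167.1*I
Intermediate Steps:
g = -58 (g = -39 - 19 = -58)
L = -738/109 (L = -6 - 84/109 = -738/109 ≈ -6.7706)
sqrt((x + 17951)*(S - 3175) + (g + L)**2) = sqrt((-21722 + 17951)*(20864 - 3175) + (-58 - 738/109)**2) = sqrt(-3771*17689 + (-7060/109)**2) = sqrt(-66705219 + 49843600/11881) = sqrt(-792474863339/11881) = I*sqrt(792474863339)/109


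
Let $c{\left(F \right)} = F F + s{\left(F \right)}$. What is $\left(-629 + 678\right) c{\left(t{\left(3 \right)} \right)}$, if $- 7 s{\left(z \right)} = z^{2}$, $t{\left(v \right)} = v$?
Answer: $378$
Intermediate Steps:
$s{\left(z \right)} = - \frac{z^{2}}{7}$
$c{\left(F \right)} = \frac{6 F^{2}}{7}$ ($c{\left(F \right)} = F F - \frac{F^{2}}{7} = F^{2} - \frac{F^{2}}{7} = \frac{6 F^{2}}{7}$)
$\left(-629 + 678\right) c{\left(t{\left(3 \right)} \right)} = \left(-629 + 678\right) \frac{6 \cdot 3^{2}}{7} = 49 \cdot \frac{6}{7} \cdot 9 = 49 \cdot \frac{54}{7} = 378$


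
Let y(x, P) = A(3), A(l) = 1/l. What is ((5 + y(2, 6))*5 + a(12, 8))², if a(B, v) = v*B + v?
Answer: 153664/9 ≈ 17074.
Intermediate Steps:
y(x, P) = ⅓ (y(x, P) = 1/3 = ⅓)
a(B, v) = v + B*v (a(B, v) = B*v + v = v + B*v)
((5 + y(2, 6))*5 + a(12, 8))² = ((5 + ⅓)*5 + 8*(1 + 12))² = ((16/3)*5 + 8*13)² = (80/3 + 104)² = (392/3)² = 153664/9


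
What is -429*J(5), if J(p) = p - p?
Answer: 0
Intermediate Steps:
J(p) = 0
-429*J(5) = -429*0 = -33*0 = 0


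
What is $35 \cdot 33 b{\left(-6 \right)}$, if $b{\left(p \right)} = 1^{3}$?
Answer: $1155$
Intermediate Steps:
$b{\left(p \right)} = 1$
$35 \cdot 33 b{\left(-6 \right)} = 35 \cdot 33 \cdot 1 = 1155 \cdot 1 = 1155$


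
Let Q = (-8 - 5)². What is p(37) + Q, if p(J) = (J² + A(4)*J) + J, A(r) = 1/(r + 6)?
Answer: 15787/10 ≈ 1578.7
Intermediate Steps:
A(r) = 1/(6 + r)
p(J) = J² + 11*J/10 (p(J) = (J² + J/(6 + 4)) + J = (J² + J/10) + J = J² + 11*J/10)
Q = 169 (Q = (-13)² = 169)
p(37) + Q = (⅒)*37*(11 + 10*37) + 169 = (⅒)*37*(11 + 370) + 169 = (⅒)*37*381 + 169 = 14097/10 + 169 = 15787/10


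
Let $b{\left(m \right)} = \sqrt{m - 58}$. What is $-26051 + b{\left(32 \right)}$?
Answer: $-26051 + i \sqrt{26} \approx -26051.0 + 5.099 i$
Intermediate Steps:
$b{\left(m \right)} = \sqrt{-58 + m}$
$-26051 + b{\left(32 \right)} = -26051 + \sqrt{-58 + 32} = -26051 + \sqrt{-26} = -26051 + i \sqrt{26}$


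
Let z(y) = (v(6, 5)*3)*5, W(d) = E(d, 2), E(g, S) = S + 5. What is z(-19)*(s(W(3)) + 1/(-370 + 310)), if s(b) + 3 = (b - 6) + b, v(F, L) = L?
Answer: 1495/4 ≈ 373.75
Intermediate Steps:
E(g, S) = 5 + S
W(d) = 7 (W(d) = 5 + 2 = 7)
z(y) = 75 (z(y) = (5*3)*5 = 15*5 = 75)
s(b) = -9 + 2*b (s(b) = -3 + ((b - 6) + b) = -3 + ((-6 + b) + b) = -3 + (-6 + 2*b) = -9 + 2*b)
z(-19)*(s(W(3)) + 1/(-370 + 310)) = 75*((-9 + 2*7) + 1/(-370 + 310)) = 75*((-9 + 14) + 1/(-60)) = 75*(5 - 1/60) = 75*(299/60) = 1495/4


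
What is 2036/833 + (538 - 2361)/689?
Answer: -115755/573937 ≈ -0.20169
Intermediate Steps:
2036/833 + (538 - 2361)/689 = 2036*(1/833) - 1823*1/689 = 2036/833 - 1823/689 = -115755/573937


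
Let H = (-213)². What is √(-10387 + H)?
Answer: √34982 ≈ 187.03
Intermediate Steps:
H = 45369
√(-10387 + H) = √(-10387 + 45369) = √34982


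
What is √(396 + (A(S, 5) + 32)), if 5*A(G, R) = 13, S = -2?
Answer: √10765/5 ≈ 20.751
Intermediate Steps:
A(G, R) = 13/5 (A(G, R) = (⅕)*13 = 13/5)
√(396 + (A(S, 5) + 32)) = √(396 + (13/5 + 32)) = √(396 + 173/5) = √(2153/5) = √10765/5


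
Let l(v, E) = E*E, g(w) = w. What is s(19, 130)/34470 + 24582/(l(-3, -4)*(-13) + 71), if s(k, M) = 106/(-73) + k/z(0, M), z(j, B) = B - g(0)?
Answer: -893474768049/4979497900 ≈ -179.43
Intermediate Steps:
l(v, E) = E²
z(j, B) = B (z(j, B) = B - 1*0 = B + 0 = B)
s(k, M) = -106/73 + k/M (s(k, M) = 106/(-73) + k/M = 106*(-1/73) + k/M = -106/73 + k/M)
s(19, 130)/34470 + 24582/(l(-3, -4)*(-13) + 71) = (-106/73 + 19/130)/34470 + 24582/((-4)²*(-13) + 71) = (-106/73 + 19*(1/130))*(1/34470) + 24582/(16*(-13) + 71) = (-106/73 + 19/130)*(1/34470) + 24582/(-208 + 71) = -12393/9490*1/34470 + 24582/(-137) = -1377/36346700 + 24582*(-1/137) = -1377/36346700 - 24582/137 = -893474768049/4979497900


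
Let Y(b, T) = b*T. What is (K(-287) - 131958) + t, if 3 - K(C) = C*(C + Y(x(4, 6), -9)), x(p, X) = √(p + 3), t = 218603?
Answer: 4279 - 2583*√7 ≈ -2555.0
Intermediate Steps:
x(p, X) = √(3 + p)
Y(b, T) = T*b
K(C) = 3 - C*(C - 9*√7) (K(C) = 3 - C*(C - 9*√(3 + 4)) = 3 - C*(C - 9*√7))
(K(-287) - 131958) + t = ((3 - 1*(-287)² + 9*(-287)*√7) - 131958) + 218603 = ((3 - 1*82369 - 2583*√7) - 131958) + 218603 = ((3 - 82369 - 2583*√7) - 131958) + 218603 = ((-82366 - 2583*√7) - 131958) + 218603 = (-214324 - 2583*√7) + 218603 = 4279 - 2583*√7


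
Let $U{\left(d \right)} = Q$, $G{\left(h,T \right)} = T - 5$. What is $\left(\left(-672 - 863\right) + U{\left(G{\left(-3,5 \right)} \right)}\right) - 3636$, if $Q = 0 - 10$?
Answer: $-5181$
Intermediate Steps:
$G{\left(h,T \right)} = -5 + T$
$Q = -10$ ($Q = 0 - 10 = -10$)
$U{\left(d \right)} = -10$
$\left(\left(-672 - 863\right) + U{\left(G{\left(-3,5 \right)} \right)}\right) - 3636 = \left(\left(-672 - 863\right) - 10\right) - 3636 = \left(-1535 - 10\right) - 3636 = -1545 - 3636 = -5181$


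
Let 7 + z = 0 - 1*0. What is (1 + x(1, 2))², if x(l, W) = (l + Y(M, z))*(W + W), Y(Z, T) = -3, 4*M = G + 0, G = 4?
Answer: 49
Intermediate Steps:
z = -7 (z = -7 + (0 - 1*0) = -7 + (0 + 0) = -7 + 0 = -7)
M = 1 (M = (4 + 0)/4 = (¼)*4 = 1)
x(l, W) = 2*W*(-3 + l) (x(l, W) = (l - 3)*(W + W) = (-3 + l)*(2*W) = 2*W*(-3 + l))
(1 + x(1, 2))² = (1 + 2*2*(-3 + 1))² = (1 + 2*2*(-2))² = (1 - 8)² = (-7)² = 49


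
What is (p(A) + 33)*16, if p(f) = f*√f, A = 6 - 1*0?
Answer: 528 + 96*√6 ≈ 763.15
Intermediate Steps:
A = 6 (A = 6 + 0 = 6)
p(f) = f^(3/2)
(p(A) + 33)*16 = (6^(3/2) + 33)*16 = (6*√6 + 33)*16 = (33 + 6*√6)*16 = 528 + 96*√6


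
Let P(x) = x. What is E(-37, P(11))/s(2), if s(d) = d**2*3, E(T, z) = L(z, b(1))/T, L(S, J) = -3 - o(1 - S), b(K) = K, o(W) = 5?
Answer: 2/111 ≈ 0.018018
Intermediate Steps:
L(S, J) = -8 (L(S, J) = -3 - 1*5 = -3 - 5 = -8)
E(T, z) = -8/T
s(d) = 3*d**2
E(-37, P(11))/s(2) = (-8/(-37))/((3*2**2)) = (-8*(-1/37))/((3*4)) = (8/37)/12 = (8/37)*(1/12) = 2/111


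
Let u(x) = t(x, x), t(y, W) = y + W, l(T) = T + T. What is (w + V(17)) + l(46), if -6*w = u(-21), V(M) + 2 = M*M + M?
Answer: 403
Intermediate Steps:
l(T) = 2*T
V(M) = -2 + M + M² (V(M) = -2 + (M*M + M) = -2 + (M² + M) = -2 + (M + M²) = -2 + M + M²)
t(y, W) = W + y
u(x) = 2*x (u(x) = x + x = 2*x)
w = 7 (w = -(-21)/3 = -⅙*(-42) = 7)
(w + V(17)) + l(46) = (7 + (-2 + 17 + 17²)) + 2*46 = (7 + (-2 + 17 + 289)) + 92 = (7 + 304) + 92 = 311 + 92 = 403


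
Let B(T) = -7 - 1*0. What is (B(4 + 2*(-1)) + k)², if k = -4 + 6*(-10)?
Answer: 5041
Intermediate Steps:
B(T) = -7 (B(T) = -7 + 0 = -7)
k = -64 (k = -4 - 60 = -64)
(B(4 + 2*(-1)) + k)² = (-7 - 64)² = (-71)² = 5041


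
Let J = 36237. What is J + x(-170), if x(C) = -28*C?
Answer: 40997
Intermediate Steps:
J + x(-170) = 36237 - 28*(-170) = 36237 + 4760 = 40997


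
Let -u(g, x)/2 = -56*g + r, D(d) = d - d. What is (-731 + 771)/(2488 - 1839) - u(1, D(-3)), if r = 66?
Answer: 13020/649 ≈ 20.062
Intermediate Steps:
D(d) = 0
u(g, x) = -132 + 112*g (u(g, x) = -2*(-56*g + 66) = -2*(66 - 56*g) = -132 + 112*g)
(-731 + 771)/(2488 - 1839) - u(1, D(-3)) = (-731 + 771)/(2488 - 1839) - (-132 + 112*1) = 40/649 - (-132 + 112) = 40*(1/649) - 1*(-20) = 40/649 + 20 = 13020/649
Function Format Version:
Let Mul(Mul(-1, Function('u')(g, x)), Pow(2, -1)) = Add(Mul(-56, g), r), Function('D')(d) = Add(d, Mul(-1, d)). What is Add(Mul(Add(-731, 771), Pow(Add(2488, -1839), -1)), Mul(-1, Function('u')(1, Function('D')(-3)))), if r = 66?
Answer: Rational(13020, 649) ≈ 20.062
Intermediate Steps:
Function('D')(d) = 0
Function('u')(g, x) = Add(-132, Mul(112, g)) (Function('u')(g, x) = Mul(-2, Add(Mul(-56, g), 66)) = Mul(-2, Add(66, Mul(-56, g))) = Add(-132, Mul(112, g)))
Add(Mul(Add(-731, 771), Pow(Add(2488, -1839), -1)), Mul(-1, Function('u')(1, Function('D')(-3)))) = Add(Mul(Add(-731, 771), Pow(Add(2488, -1839), -1)), Mul(-1, Add(-132, Mul(112, 1)))) = Add(Mul(40, Pow(649, -1)), Mul(-1, Add(-132, 112))) = Add(Mul(40, Rational(1, 649)), Mul(-1, -20)) = Add(Rational(40, 649), 20) = Rational(13020, 649)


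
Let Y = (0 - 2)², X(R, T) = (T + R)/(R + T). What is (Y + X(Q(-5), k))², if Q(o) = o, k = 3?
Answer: 25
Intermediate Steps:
X(R, T) = 1 (X(R, T) = (R + T)/(R + T) = 1)
Y = 4 (Y = (-2)² = 4)
(Y + X(Q(-5), k))² = (4 + 1)² = 5² = 25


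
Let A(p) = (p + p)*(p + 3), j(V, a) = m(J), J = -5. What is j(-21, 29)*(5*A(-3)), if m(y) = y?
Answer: 0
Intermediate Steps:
j(V, a) = -5
A(p) = 2*p*(3 + p) (A(p) = (2*p)*(3 + p) = 2*p*(3 + p))
j(-21, 29)*(5*A(-3)) = -25*2*(-3)*(3 - 3) = -25*2*(-3)*0 = -25*0 = -5*0 = 0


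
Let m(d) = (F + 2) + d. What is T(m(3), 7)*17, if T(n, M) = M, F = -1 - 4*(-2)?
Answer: 119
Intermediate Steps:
F = 7 (F = -1 + 8 = 7)
m(d) = 9 + d (m(d) = (7 + 2) + d = 9 + d)
T(m(3), 7)*17 = 7*17 = 119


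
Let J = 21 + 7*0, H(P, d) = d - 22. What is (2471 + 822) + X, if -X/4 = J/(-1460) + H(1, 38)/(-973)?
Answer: 1169536278/355145 ≈ 3293.1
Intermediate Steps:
H(P, d) = -22 + d
J = 21 (J = 21 + 0 = 21)
X = 43793/355145 (X = -4*(21/(-1460) + (-22 + 38)/(-973)) = -4*(21*(-1/1460) + 16*(-1/973)) = -4*(-21/1460 - 16/973) = -4*(-43793/1420580) = 43793/355145 ≈ 0.12331)
(2471 + 822) + X = (2471 + 822) + 43793/355145 = 3293 + 43793/355145 = 1169536278/355145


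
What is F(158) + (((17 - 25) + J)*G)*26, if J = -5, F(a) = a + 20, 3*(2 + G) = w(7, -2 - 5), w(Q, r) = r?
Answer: 4928/3 ≈ 1642.7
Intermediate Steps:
G = -13/3 (G = -2 + (-2 - 5)/3 = -2 + (⅓)*(-7) = -2 - 7/3 = -13/3 ≈ -4.3333)
F(a) = 20 + a
F(158) + (((17 - 25) + J)*G)*26 = (20 + 158) + (((17 - 25) - 5)*(-13/3))*26 = 178 + ((-8 - 5)*(-13/3))*26 = 178 - 13*(-13/3)*26 = 178 + (169/3)*26 = 178 + 4394/3 = 4928/3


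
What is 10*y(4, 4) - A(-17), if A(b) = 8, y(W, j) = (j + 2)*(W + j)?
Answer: 472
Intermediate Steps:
y(W, j) = (2 + j)*(W + j)
10*y(4, 4) - A(-17) = 10*(4² + 2*4 + 2*4 + 4*4) - 1*8 = 10*(16 + 8 + 8 + 16) - 8 = 10*48 - 8 = 480 - 8 = 472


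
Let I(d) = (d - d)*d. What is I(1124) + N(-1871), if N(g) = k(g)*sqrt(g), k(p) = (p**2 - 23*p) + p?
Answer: 3541803*I*sqrt(1871) ≈ 1.532e+8*I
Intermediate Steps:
k(p) = p**2 - 22*p
I(d) = 0 (I(d) = 0*d = 0)
N(g) = g**(3/2)*(-22 + g) (N(g) = (g*(-22 + g))*sqrt(g) = g**(3/2)*(-22 + g))
I(1124) + N(-1871) = 0 + (-1871)**(3/2)*(-22 - 1871) = 0 - 1871*I*sqrt(1871)*(-1893) = 0 + 3541803*I*sqrt(1871) = 3541803*I*sqrt(1871)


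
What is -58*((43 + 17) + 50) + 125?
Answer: -6255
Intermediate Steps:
-58*((43 + 17) + 50) + 125 = -58*(60 + 50) + 125 = -58*110 + 125 = -6380 + 125 = -6255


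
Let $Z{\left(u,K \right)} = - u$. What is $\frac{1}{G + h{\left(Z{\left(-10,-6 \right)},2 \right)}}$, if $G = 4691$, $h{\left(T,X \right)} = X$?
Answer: $\frac{1}{4693} \approx 0.00021308$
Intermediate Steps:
$\frac{1}{G + h{\left(Z{\left(-10,-6 \right)},2 \right)}} = \frac{1}{4691 + 2} = \frac{1}{4693}$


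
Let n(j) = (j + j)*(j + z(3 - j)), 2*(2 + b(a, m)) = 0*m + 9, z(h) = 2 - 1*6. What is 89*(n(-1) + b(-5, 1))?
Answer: 2225/2 ≈ 1112.5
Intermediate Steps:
z(h) = -4 (z(h) = 2 - 6 = -4)
b(a, m) = 5/2 (b(a, m) = -2 + (0*m + 9)/2 = -2 + (0 + 9)/2 = -2 + (½)*9 = -2 + 9/2 = 5/2)
n(j) = 2*j*(-4 + j) (n(j) = (j + j)*(j - 4) = (2*j)*(-4 + j) = 2*j*(-4 + j))
89*(n(-1) + b(-5, 1)) = 89*(2*(-1)*(-4 - 1) + 5/2) = 89*(2*(-1)*(-5) + 5/2) = 89*(10 + 5/2) = 89*(25/2) = 2225/2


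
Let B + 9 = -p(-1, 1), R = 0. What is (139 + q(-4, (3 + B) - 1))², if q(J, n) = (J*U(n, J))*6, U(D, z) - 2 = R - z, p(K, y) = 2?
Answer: 25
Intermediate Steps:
U(D, z) = 2 - z (U(D, z) = 2 + (0 - z) = 2 - z)
B = -11 (B = -9 - 1*2 = -9 - 2 = -11)
q(J, n) = 6*J*(2 - J) (q(J, n) = (J*(2 - J))*6 = 6*J*(2 - J))
(139 + q(-4, (3 + B) - 1))² = (139 + 6*(-4)*(2 - 1*(-4)))² = (139 + 6*(-4)*(2 + 4))² = (139 + 6*(-4)*6)² = (139 - 144)² = (-5)² = 25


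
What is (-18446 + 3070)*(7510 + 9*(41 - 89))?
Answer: -108831328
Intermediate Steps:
(-18446 + 3070)*(7510 + 9*(41 - 89)) = -15376*(7510 + 9*(-48)) = -15376*(7510 - 432) = -15376*7078 = -108831328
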